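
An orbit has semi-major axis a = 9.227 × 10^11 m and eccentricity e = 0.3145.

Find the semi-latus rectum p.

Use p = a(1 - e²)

p = a (1 − e²).
p = 9.227e+11 · (1 − (0.3145)²) = 9.227e+11 · 0.90109 ≈ 8.314e+11 m = 8.314 × 10^11 m.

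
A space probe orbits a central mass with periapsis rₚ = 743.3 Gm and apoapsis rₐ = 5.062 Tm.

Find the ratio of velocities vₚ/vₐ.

Convert to SI: rₚ = 743.3 Gm = 7.433e+11 m; rₐ = 5.062 Tm = 5.062e+12 m.
Conservation of angular momentum gives rₚvₚ = rₐvₐ, so vₚ/vₐ = rₐ/rₚ.
vₚ/vₐ = 5.062e+12 / 7.433e+11 ≈ 6.81.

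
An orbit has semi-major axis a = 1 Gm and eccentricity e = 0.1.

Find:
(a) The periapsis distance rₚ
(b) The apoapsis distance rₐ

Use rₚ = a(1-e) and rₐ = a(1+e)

Convert to SI: a = 1 Gm = 1e+09 m.
(a) rₚ = a(1 − e) = 1e+09 · (1 − 0.1) = 1e+09 · 0.9 ≈ 9e+08 m = 900 Mm.
(b) rₐ = a(1 + e) = 1e+09 · (1 + 0.1) = 1e+09 · 1.1 ≈ 1.1e+09 m = 1.1 Gm.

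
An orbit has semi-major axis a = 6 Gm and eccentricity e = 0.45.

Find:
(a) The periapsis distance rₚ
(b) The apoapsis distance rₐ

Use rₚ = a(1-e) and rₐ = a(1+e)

Convert to SI: a = 6 Gm = 6e+09 m.
(a) rₚ = a(1 − e) = 6e+09 · (1 − 0.45) = 6e+09 · 0.55 ≈ 3.3e+09 m = 3.3 Gm.
(b) rₐ = a(1 + e) = 6e+09 · (1 + 0.45) = 6e+09 · 1.45 ≈ 8.7e+09 m = 8.7 Gm.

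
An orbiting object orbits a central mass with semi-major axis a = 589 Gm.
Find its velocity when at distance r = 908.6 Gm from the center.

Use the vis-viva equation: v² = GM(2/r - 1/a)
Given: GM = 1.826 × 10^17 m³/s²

Convert to SI: a = 589 Gm = 5.89e+11 m; r = 908.6 Gm = 9.086e+11 m.
Vis-viva: v = √(GM · (2/r − 1/a)).
2/r − 1/a = 2/9.086e+11 − 1/5.89e+11 = 5.03396e-13 m⁻¹.
v = √(1.826e+17 · 5.03396e-13) m/s ≈ 303.2 m/s = 303.2 m/s.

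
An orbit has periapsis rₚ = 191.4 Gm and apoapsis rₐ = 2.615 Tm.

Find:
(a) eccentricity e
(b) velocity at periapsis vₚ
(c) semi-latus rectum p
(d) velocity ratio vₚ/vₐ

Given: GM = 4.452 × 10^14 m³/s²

Convert to SI: rₚ = 191.4 Gm = 1.914e+11 m; rₐ = 2.615 Tm = 2.615e+12 m.
(a) e = (rₐ − rₚ)/(rₐ + rₚ) = (2.615e+12 − 1.914e+11)/(2.615e+12 + 1.914e+11) ≈ 0.8636
(b) With a = (rₚ + rₐ)/2 = 1.4032e+12 m, vₚ = √(GM (2/rₚ − 1/a)) = √(4.452e+14 · (2/1.914e+11 − 1/1.4032e+12)) m/s ≈ 65.84 m/s
(c) From a = (rₚ + rₐ)/2 = 1.4032e+12 m and e = (rₐ − rₚ)/(rₐ + rₚ) = 0.863597, p = a(1 − e²) = 1.4032e+12 · (1 − (0.863597)²) ≈ 3.567e+11 m
(d) Conservation of angular momentum (rₚvₚ = rₐvₐ) gives vₚ/vₐ = rₐ/rₚ = 2.615e+12/1.914e+11 ≈ 13.66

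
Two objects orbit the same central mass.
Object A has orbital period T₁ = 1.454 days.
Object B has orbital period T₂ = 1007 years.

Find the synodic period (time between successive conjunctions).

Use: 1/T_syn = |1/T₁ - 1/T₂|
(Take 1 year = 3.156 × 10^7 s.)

Convert to SI: T₁ = 1.454 days = 125626 s; T₂ = 1007 years = 3.17809e+10 s.
T_syn = |T₁ · T₂ / (T₁ − T₂)|.
T_syn = |125626 · 3.17809e+10 / (125626 − 3.17809e+10)| s ≈ 1.256e+05 s = 1.454 days.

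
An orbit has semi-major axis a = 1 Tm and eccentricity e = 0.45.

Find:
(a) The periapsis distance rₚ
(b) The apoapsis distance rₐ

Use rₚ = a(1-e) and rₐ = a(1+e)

Convert to SI: a = 1 Tm = 1e+12 m.
(a) rₚ = a(1 − e) = 1e+12 · (1 − 0.45) = 1e+12 · 0.55 ≈ 5.5e+11 m = 550 Gm.
(b) rₐ = a(1 + e) = 1e+12 · (1 + 0.45) = 1e+12 · 1.45 ≈ 1.45e+12 m = 1.45 Tm.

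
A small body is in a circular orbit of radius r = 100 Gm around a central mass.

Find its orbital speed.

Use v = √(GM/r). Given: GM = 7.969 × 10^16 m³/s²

Convert to SI: r = 100 Gm = 1e+11 m.
For a circular orbit, gravity supplies the centripetal force, so v = √(GM / r).
v = √(7.969e+16 / 1e+11) m/s ≈ 892.7 m/s = 892.7 m/s.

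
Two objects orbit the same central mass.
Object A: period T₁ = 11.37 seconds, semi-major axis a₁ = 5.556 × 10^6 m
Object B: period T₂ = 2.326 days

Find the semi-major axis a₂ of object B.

Convert to SI: T₂ = 2.326 days = 200966 s.
Kepler's third law: (T₁/T₂)² = (a₁/a₂)³ ⇒ a₂ = a₁ · (T₂/T₁)^(2/3).
T₂/T₁ = 200966 / 11.37 = 17675.1.
a₂ = 5.556e+06 · (17675.1)^(2/3) m ≈ 3.77e+09 m = 3.77 × 10^9 m.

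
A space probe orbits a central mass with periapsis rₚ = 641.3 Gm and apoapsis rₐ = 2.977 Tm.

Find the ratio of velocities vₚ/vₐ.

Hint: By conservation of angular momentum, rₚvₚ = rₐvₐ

Convert to SI: rₚ = 641.3 Gm = 6.413e+11 m; rₐ = 2.977 Tm = 2.977e+12 m.
Conservation of angular momentum gives rₚvₚ = rₐvₐ, so vₚ/vₐ = rₐ/rₚ.
vₚ/vₐ = 2.977e+12 / 6.413e+11 ≈ 4.642.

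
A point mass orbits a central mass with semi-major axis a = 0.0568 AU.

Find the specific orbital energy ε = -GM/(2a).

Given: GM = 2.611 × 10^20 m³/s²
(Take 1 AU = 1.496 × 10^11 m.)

Convert to SI: a = 0.0568 AU = 8.49728e+09 m.
ε = −GM / (2a).
ε = −2.611e+20 / (2 · 8.49728e+09) J/kg ≈ -1.536e+10 J/kg = -15.36 GJ/kg.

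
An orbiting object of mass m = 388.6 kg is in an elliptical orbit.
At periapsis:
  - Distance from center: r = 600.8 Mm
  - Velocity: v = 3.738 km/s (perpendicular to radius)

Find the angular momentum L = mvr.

Convert to SI: r = 600.8 Mm = 6.008e+08 m; v = 3.738 km/s = 3738 m/s.
Since v is perpendicular to r, L = m · v · r.
L = 388.6 · 3738 · 6.008e+08 kg·m²/s ≈ 8.727e+14 kg·m²/s.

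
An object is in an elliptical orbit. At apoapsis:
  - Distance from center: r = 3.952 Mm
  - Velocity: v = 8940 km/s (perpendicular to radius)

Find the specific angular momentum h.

Convert to SI: r = 3.952 Mm = 3.952e+06 m; v = 8940 km/s = 8.94e+06 m/s.
With v perpendicular to r, h = r · v.
h = 3.952e+06 · 8.94e+06 m²/s ≈ 3.533e+13 m²/s.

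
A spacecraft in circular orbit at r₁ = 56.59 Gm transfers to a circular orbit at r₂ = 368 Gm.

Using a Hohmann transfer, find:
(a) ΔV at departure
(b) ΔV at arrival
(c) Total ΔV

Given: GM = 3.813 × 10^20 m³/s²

Convert to SI: r₁ = 56.59 Gm = 5.659e+10 m; r₂ = 368 Gm = 3.68e+11 m.
Transfer semi-major axis: a_t = (r₁ + r₂)/2 = (5.659e+10 + 3.68e+11)/2 = 2.12295e+11 m.
Circular speeds: v₁ = √(GM/r₁) = 82085 m/s, v₂ = √(GM/r₂) = 32189.1 m/s.
Transfer speeds (vis-viva v² = GM(2/r − 1/a_t)): v₁ᵗ = 108073 m/s, v₂ᵗ = 16619.2 m/s.
(a) ΔV₁ = |v₁ᵗ − v₁| ≈ 2.599e+04 m/s = 25.99 km/s.
(b) ΔV₂ = |v₂ − v₂ᵗ| ≈ 1.557e+04 m/s = 15.57 km/s.
(c) ΔV_total = ΔV₁ + ΔV₂ ≈ 4.156e+04 m/s = 41.56 km/s.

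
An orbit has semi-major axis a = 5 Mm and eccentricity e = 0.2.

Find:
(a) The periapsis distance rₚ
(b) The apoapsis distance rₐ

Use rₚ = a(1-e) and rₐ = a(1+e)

Convert to SI: a = 5 Mm = 5e+06 m.
(a) rₚ = a(1 − e) = 5e+06 · (1 − 0.2) = 5e+06 · 0.8 ≈ 4e+06 m = 4 Mm.
(b) rₐ = a(1 + e) = 5e+06 · (1 + 0.2) = 5e+06 · 1.2 ≈ 6e+06 m = 6 Mm.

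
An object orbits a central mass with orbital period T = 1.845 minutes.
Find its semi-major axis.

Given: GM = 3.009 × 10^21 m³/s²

Convert to SI: T = 1.845 minutes = 110.7 s.
Invert Kepler's third law: a = (GM · T² / (4π²))^(1/3).
Substituting T = 110.7 s and GM = 3.009e+21 m³/s²:
a = (3.009e+21 · (110.7)² / (4π²))^(1/3) m
a ≈ 9.775e+07 m = 97.75 Mm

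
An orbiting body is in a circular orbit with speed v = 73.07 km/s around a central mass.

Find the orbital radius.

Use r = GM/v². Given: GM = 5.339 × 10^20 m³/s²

Convert to SI: v = 73.07 km/s = 73070 m/s.
For a circular orbit, v² = GM / r, so r = GM / v².
r = 5.339e+20 / (73070)² m ≈ 1e+11 m = 100 Gm.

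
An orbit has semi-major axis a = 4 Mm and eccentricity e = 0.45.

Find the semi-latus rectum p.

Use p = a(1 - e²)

Convert to SI: a = 4 Mm = 4e+06 m.
p = a (1 − e²).
p = 4e+06 · (1 − (0.45)²) = 4e+06 · 0.7975 ≈ 3.19e+06 m = 3.19 Mm.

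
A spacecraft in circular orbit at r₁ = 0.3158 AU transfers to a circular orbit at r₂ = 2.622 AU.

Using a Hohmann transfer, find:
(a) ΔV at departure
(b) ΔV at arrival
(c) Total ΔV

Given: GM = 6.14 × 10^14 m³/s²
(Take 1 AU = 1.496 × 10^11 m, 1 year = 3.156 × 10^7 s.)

Convert to SI: r₁ = 0.3158 AU = 4.72437e+10 m; r₂ = 2.622 AU = 3.92251e+11 m.
Transfer semi-major axis: a_t = (r₁ + r₂)/2 = (4.72437e+10 + 3.92251e+11)/2 = 2.19747e+11 m.
Circular speeds: v₁ = √(GM/r₁) = 114.002 m/s, v₂ = √(GM/r₂) = 39.5642 m/s.
Transfer speeds (vis-viva v² = GM(2/r − 1/a_t)): v₁ᵗ = 152.311 m/s, v₂ᵗ = 18.3448 m/s.
(a) ΔV₁ = |v₁ᵗ − v₁| ≈ 38.31 m/s = 0.008082 AU/year.
(b) ΔV₂ = |v₂ − v₂ᵗ| ≈ 21.22 m/s = 0.004477 AU/year.
(c) ΔV_total = ΔV₁ + ΔV₂ ≈ 59.53 m/s = 0.01256 AU/year.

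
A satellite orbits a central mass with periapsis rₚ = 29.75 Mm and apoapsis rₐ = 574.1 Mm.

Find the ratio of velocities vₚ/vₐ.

Convert to SI: rₚ = 29.75 Mm = 2.975e+07 m; rₐ = 574.1 Mm = 5.741e+08 m.
Conservation of angular momentum gives rₚvₚ = rₐvₐ, so vₚ/vₐ = rₐ/rₚ.
vₚ/vₐ = 5.741e+08 / 2.975e+07 ≈ 19.3.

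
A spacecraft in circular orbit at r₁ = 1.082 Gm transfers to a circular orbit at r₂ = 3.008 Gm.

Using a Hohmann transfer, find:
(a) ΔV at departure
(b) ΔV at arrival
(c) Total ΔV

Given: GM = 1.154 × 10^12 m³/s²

Convert to SI: r₁ = 1.082 Gm = 1.082e+09 m; r₂ = 3.008 Gm = 3.008e+09 m.
Transfer semi-major axis: a_t = (r₁ + r₂)/2 = (1.082e+09 + 3.008e+09)/2 = 2.045e+09 m.
Circular speeds: v₁ = √(GM/r₁) = 32.658 m/s, v₂ = √(GM/r₂) = 19.5868 m/s.
Transfer speeds (vis-viva v² = GM(2/r − 1/a_t)): v₁ᵗ = 39.6079 m/s, v₂ᵗ = 14.2472 m/s.
(a) ΔV₁ = |v₁ᵗ − v₁| ≈ 6.95 m/s = 6.95 m/s.
(b) ΔV₂ = |v₂ − v₂ᵗ| ≈ 5.34 m/s = 5.34 m/s.
(c) ΔV_total = ΔV₁ + ΔV₂ ≈ 12.29 m/s = 12.29 m/s.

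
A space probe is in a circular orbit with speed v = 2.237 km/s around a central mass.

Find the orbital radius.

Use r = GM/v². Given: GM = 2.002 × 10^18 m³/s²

Convert to SI: v = 2.237 km/s = 2237 m/s.
For a circular orbit, v² = GM / r, so r = GM / v².
r = 2.002e+18 / (2237)² m ≈ 4.001e+11 m = 400.1 Gm.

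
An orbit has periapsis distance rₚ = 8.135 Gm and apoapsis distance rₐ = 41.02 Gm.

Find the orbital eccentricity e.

Convert to SI: rₚ = 8.135 Gm = 8.135e+09 m; rₐ = 41.02 Gm = 4.102e+10 m.
e = (rₐ − rₚ) / (rₐ + rₚ).
e = (4.102e+10 − 8.135e+09) / (4.102e+10 + 8.135e+09) = 3.2885e+10 / 4.9155e+10 ≈ 0.669.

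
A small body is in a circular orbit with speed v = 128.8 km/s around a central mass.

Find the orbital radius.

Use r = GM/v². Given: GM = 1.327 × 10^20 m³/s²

Convert to SI: v = 128.8 km/s = 128800 m/s.
For a circular orbit, v² = GM / r, so r = GM / v².
r = 1.327e+20 / (128800)² m ≈ 7.999e+09 m = 7.999 Gm.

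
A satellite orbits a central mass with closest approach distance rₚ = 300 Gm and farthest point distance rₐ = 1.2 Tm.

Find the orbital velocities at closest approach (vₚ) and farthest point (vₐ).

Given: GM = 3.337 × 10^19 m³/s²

Convert to SI: rₚ = 300 Gm = 3e+11 m; rₐ = 1.2 Tm = 1.2e+12 m.
Use the vis-viva equation v² = GM(2/r − 1/a) with a = (rₚ + rₐ)/2 = (3e+11 + 1.2e+12)/2 = 7.5e+11 m.
vₚ = √(GM · (2/rₚ − 1/a)) = √(3.337e+19 · (2/3e+11 − 1/7.5e+11)) m/s ≈ 1.334e+04 m/s = 13.34 km/s.
vₐ = √(GM · (2/rₐ − 1/a)) = √(3.337e+19 · (2/1.2e+12 − 1/7.5e+11)) m/s ≈ 3335 m/s = 3.335 km/s.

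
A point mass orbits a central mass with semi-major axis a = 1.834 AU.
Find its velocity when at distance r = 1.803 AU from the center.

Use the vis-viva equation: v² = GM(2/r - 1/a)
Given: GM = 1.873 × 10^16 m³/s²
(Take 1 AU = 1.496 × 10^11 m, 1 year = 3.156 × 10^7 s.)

Convert to SI: a = 1.834 AU = 2.74366e+11 m; r = 1.803 AU = 2.69729e+11 m.
Vis-viva: v = √(GM · (2/r − 1/a)).
2/r − 1/a = 2/2.69729e+11 − 1/2.74366e+11 = 3.77009e-12 m⁻¹.
v = √(1.873e+16 · 3.77009e-12) m/s ≈ 265.7 m/s = 0.05606 AU/year.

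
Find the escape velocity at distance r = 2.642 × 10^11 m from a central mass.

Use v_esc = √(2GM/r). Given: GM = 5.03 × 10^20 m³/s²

Escape velocity comes from setting total energy to zero: ½v² − GM/r = 0 ⇒ v_esc = √(2GM / r).
v_esc = √(2 · 5.03e+20 / 2.642e+11) m/s ≈ 6.171e+04 m/s = 61.71 km/s.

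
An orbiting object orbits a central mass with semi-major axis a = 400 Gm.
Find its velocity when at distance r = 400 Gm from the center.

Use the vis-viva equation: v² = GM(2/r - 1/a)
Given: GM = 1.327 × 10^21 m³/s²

Convert to SI: a = 400 Gm = 4e+11 m; r = 400 Gm = 4e+11 m.
Vis-viva: v = √(GM · (2/r − 1/a)).
2/r − 1/a = 2/4e+11 − 1/4e+11 = 2.5e-12 m⁻¹.
v = √(1.327e+21 · 2.5e-12) m/s ≈ 5.76e+04 m/s = 57.6 km/s.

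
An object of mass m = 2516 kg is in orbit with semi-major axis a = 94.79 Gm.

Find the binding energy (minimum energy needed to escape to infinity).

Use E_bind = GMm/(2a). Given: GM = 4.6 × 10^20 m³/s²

Convert to SI: a = 94.79 Gm = 9.479e+10 m.
Total orbital energy is E = −GMm/(2a); binding energy is E_bind = −E = GMm/(2a).
E_bind = 4.6e+20 · 2516 / (2 · 9.479e+10) J ≈ 6.105e+12 J = 6.105 TJ.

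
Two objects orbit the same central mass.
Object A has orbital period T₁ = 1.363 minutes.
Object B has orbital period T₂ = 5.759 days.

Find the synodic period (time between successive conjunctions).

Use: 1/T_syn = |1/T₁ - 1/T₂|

Convert to SI: T₁ = 1.363 minutes = 81.78 s; T₂ = 5.759 days = 497578 s.
T_syn = |T₁ · T₂ / (T₁ − T₂)|.
T_syn = |81.78 · 497578 / (81.78 − 497578)| s ≈ 81.79 s = 1.363 minutes.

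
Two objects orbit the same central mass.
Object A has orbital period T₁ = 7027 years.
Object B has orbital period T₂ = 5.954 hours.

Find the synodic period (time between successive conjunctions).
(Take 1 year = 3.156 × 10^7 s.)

Convert to SI: T₁ = 7027 years = 2.21772e+11 s; T₂ = 5.954 hours = 21434.4 s.
T_syn = |T₁ · T₂ / (T₁ − T₂)|.
T_syn = |2.21772e+11 · 21434.4 / (2.21772e+11 − 21434.4)| s ≈ 2.143e+04 s = 5.954 hours.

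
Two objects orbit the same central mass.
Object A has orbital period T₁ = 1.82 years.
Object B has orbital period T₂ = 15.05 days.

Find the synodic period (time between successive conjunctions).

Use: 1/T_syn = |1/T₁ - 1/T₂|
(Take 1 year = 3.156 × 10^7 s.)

Convert to SI: T₁ = 1.82 years = 5.74392e+07 s; T₂ = 15.05 days = 1.30032e+06 s.
T_syn = |T₁ · T₂ / (T₁ − T₂)|.
T_syn = |5.74392e+07 · 1.30032e+06 / (5.74392e+07 − 1.30032e+06)| s ≈ 1.33e+06 s = 15.4 days.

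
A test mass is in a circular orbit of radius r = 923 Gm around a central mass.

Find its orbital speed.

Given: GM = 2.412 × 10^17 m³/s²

Convert to SI: r = 923 Gm = 9.23e+11 m.
For a circular orbit, gravity supplies the centripetal force, so v = √(GM / r).
v = √(2.412e+17 / 9.23e+11) m/s ≈ 511.2 m/s = 511.2 m/s.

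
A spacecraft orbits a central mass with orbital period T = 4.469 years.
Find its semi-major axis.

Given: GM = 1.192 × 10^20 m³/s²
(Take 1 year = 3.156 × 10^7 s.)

Convert to SI: T = 4.469 years = 1.41042e+08 s.
Invert Kepler's third law: a = (GM · T² / (4π²))^(1/3).
Substituting T = 1.41042e+08 s and GM = 1.192e+20 m³/s²:
a = (1.192e+20 · (1.41042e+08)² / (4π²))^(1/3) m
a ≈ 3.916e+11 m = 391.6 Gm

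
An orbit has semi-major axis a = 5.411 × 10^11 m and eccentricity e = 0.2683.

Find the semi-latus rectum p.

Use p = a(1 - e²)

p = a (1 − e²).
p = 5.411e+11 · (1 − (0.2683)²) = 5.411e+11 · 0.928015 ≈ 5.021e+11 m = 5.021 × 10^11 m.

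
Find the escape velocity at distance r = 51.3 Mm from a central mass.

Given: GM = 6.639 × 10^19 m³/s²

Convert to SI: r = 51.3 Mm = 5.13e+07 m.
Escape velocity comes from setting total energy to zero: ½v² − GM/r = 0 ⇒ v_esc = √(2GM / r).
v_esc = √(2 · 6.639e+19 / 5.13e+07) m/s ≈ 1.609e+06 m/s = 1609 km/s.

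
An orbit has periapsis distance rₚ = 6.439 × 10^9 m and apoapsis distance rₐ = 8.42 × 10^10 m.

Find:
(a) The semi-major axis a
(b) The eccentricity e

(a) a = (rₚ + rₐ) / 2 = (6.439e+09 + 8.42e+10) / 2 ≈ 4.532e+10 m = 4.532 × 10^10 m.
(b) e = (rₐ − rₚ) / (rₐ + rₚ) = (8.42e+10 − 6.439e+09) / (8.42e+10 + 6.439e+09) ≈ 0.8579.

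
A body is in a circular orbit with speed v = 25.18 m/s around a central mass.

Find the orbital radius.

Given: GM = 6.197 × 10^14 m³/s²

For a circular orbit, v² = GM / r, so r = GM / v².
r = 6.197e+14 / (25.18)² m ≈ 9.774e+11 m = 977.4 Gm.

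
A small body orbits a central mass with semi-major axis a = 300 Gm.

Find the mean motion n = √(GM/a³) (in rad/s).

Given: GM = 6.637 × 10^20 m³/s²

Convert to SI: a = 300 Gm = 3e+11 m.
n = √(GM / a³).
n = √(6.637e+20 / (3e+11)³) rad/s ≈ 1.568e-07 rad/s.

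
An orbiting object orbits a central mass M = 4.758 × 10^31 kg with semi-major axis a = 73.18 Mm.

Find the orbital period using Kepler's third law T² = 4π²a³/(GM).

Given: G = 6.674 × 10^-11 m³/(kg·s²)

Convert to SI: a = 73.18 Mm = 7.318e+07 m.
GM = G · M = 6.674e-11 · 4.758e+31 = 3.17549e+21 m³/s².
Kepler's third law: T = 2π √(a³ / GM).
Substituting a = 7.318e+07 m and GM = 3.17549e+21 m³/s²:
T = 2π √((7.318e+07)³ / 3.17549e+21) s
T ≈ 69.8 s = 1.163 minutes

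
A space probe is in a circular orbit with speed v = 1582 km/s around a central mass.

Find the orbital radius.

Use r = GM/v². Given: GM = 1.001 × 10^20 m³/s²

Convert to SI: v = 1582 km/s = 1.582e+06 m/s.
For a circular orbit, v² = GM / r, so r = GM / v².
r = 1.001e+20 / (1.582e+06)² m ≈ 4e+07 m = 40 Mm.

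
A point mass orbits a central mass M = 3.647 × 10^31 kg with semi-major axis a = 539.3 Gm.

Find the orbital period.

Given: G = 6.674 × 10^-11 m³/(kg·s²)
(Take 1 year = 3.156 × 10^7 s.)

Convert to SI: a = 539.3 Gm = 5.393e+11 m.
GM = G · M = 6.674e-11 · 3.647e+31 = 2.43401e+21 m³/s².
Kepler's third law: T = 2π √(a³ / GM).
Substituting a = 5.393e+11 m and GM = 2.43401e+21 m³/s²:
T = 2π √((5.393e+11)³ / 2.43401e+21) s
T ≈ 5.044e+07 s = 1.598 years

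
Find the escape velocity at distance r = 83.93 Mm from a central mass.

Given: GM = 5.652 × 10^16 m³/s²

Convert to SI: r = 83.93 Mm = 8.393e+07 m.
Escape velocity comes from setting total energy to zero: ½v² − GM/r = 0 ⇒ v_esc = √(2GM / r).
v_esc = √(2 · 5.652e+16 / 8.393e+07) m/s ≈ 3.67e+04 m/s = 36.7 km/s.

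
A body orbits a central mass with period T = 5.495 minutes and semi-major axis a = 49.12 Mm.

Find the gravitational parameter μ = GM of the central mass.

Convert to SI: T = 5.495 minutes = 329.7 s; a = 49.12 Mm = 4.912e+07 m.
GM = 4π² · a³ / T².
GM = 4π² · (4.912e+07)³ / (329.7)² m³/s² ≈ 4.304e+19 m³/s² = 4.304 × 10^19 m³/s².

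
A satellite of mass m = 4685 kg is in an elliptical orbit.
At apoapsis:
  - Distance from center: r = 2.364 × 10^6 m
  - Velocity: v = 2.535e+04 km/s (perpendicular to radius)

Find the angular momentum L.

Convert to SI: v = 2.535e+04 km/s = 2.535e+07 m/s.
Since v is perpendicular to r, L = m · v · r.
L = 4685 · 2.535e+07 · 2.364e+06 kg·m²/s ≈ 2.808e+17 kg·m²/s.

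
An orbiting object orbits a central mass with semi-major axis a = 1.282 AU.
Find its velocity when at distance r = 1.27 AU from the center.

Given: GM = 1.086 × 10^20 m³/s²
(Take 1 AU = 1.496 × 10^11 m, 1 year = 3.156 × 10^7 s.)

Convert to SI: a = 1.282 AU = 1.91787e+11 m; r = 1.27 AU = 1.89992e+11 m.
Vis-viva: v = √(GM · (2/r − 1/a)).
2/r − 1/a = 2/1.89992e+11 − 1/1.91787e+11 = 5.31265e-12 m⁻¹.
v = √(1.086e+20 · 5.31265e-12) m/s ≈ 2.402e+04 m/s = 5.067 AU/year.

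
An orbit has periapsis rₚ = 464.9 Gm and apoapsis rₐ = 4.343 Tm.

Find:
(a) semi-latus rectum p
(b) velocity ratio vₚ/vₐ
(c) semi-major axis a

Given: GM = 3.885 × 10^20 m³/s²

Convert to SI: rₚ = 464.9 Gm = 4.649e+11 m; rₐ = 4.343 Tm = 4.343e+12 m.
(a) From a = (rₚ + rₐ)/2 = 2.40395e+12 m and e = (rₐ − rₚ)/(rₐ + rₚ) = 0.80661, p = a(1 − e²) = 2.40395e+12 · (1 − (0.80661)²) ≈ 8.399e+11 m
(b) Conservation of angular momentum (rₚvₚ = rₐvₐ) gives vₚ/vₐ = rₐ/rₚ = 4.343e+12/4.649e+11 ≈ 9.342
(c) a = (rₚ + rₐ)/2 = (4.649e+11 + 4.343e+12)/2 ≈ 2.404e+12 m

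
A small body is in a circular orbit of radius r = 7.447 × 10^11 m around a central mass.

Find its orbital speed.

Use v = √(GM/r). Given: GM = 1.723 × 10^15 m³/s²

For a circular orbit, gravity supplies the centripetal force, so v = √(GM / r).
v = √(1.723e+15 / 7.447e+11) m/s ≈ 48.1 m/s = 48.1 m/s.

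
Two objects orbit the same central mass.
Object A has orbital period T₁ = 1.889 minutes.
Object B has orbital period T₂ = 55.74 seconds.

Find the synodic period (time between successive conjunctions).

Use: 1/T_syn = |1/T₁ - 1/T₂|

Convert to SI: T₁ = 1.889 minutes = 113.34 s.
T_syn = |T₁ · T₂ / (T₁ − T₂)|.
T_syn = |113.34 · 55.74 / (113.34 − 55.74)| s ≈ 109.7 s = 1.828 minutes.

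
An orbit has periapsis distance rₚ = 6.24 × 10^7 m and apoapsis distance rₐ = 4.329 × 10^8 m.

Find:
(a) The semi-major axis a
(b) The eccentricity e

(a) a = (rₚ + rₐ) / 2 = (6.24e+07 + 4.329e+08) / 2 ≈ 2.476e+08 m = 2.477 × 10^8 m.
(b) e = (rₐ − rₚ) / (rₐ + rₚ) = (4.329e+08 − 6.24e+07) / (4.329e+08 + 6.24e+07) ≈ 0.748.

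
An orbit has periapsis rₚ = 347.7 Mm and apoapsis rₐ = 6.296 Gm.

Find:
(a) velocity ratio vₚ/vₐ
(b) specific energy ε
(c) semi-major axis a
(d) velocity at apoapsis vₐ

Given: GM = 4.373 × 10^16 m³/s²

Convert to SI: rₚ = 347.7 Mm = 3.477e+08 m; rₐ = 6.296 Gm = 6.296e+09 m.
(a) Conservation of angular momentum (rₚvₚ = rₐvₐ) gives vₚ/vₐ = rₐ/rₚ = 6.296e+09/3.477e+08 ≈ 18.11
(b) With a = (rₚ + rₐ)/2 = 3.32185e+09 m, ε = −GM/(2a) = −4.373e+16/(2 · 3.32185e+09) J/kg ≈ -6.582e+06 J/kg
(c) a = (rₚ + rₐ)/2 = (3.477e+08 + 6.296e+09)/2 ≈ 3.322e+09 m
(d) With a = (rₚ + rₐ)/2 = 3.32185e+09 m, vₐ = √(GM (2/rₐ − 1/a)) = √(4.373e+16 · (2/6.296e+09 − 1/3.32185e+09)) m/s ≈ 852.6 m/s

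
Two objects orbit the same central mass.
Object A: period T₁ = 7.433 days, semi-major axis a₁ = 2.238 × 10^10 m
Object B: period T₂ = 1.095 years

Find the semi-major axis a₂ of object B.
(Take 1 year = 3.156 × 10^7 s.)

Convert to SI: T₁ = 7.433 days = 642211 s; T₂ = 1.095 years = 3.45582e+07 s.
Kepler's third law: (T₁/T₂)² = (a₁/a₂)³ ⇒ a₂ = a₁ · (T₂/T₁)^(2/3).
T₂/T₁ = 3.45582e+07 / 642211 = 53.8113.
a₂ = 2.238e+10 · (53.8113)^(2/3) m ≈ 3.19e+11 m = 3.19 × 10^11 m.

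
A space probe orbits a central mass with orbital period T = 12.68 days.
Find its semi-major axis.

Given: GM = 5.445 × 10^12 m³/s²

Convert to SI: T = 12.68 days = 1.09555e+06 s.
Invert Kepler's third law: a = (GM · T² / (4π²))^(1/3).
Substituting T = 1.09555e+06 s and GM = 5.445e+12 m³/s²:
a = (5.445e+12 · (1.09555e+06)² / (4π²))^(1/3) m
a ≈ 5.491e+07 m = 5.491 × 10^7 m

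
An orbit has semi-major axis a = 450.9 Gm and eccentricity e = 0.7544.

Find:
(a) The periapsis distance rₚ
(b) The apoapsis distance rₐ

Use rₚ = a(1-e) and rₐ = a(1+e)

Convert to SI: a = 450.9 Gm = 4.509e+11 m.
(a) rₚ = a(1 − e) = 4.509e+11 · (1 − 0.7544) = 4.509e+11 · 0.2456 ≈ 1.107e+11 m = 110.7 Gm.
(b) rₐ = a(1 + e) = 4.509e+11 · (1 + 0.7544) = 4.509e+11 · 1.7544 ≈ 7.911e+11 m = 791.1 Gm.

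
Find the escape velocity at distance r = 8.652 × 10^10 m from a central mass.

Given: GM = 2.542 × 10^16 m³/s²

Escape velocity comes from setting total energy to zero: ½v² − GM/r = 0 ⇒ v_esc = √(2GM / r).
v_esc = √(2 · 2.542e+16 / 8.652e+10) m/s ≈ 766.6 m/s = 766.6 m/s.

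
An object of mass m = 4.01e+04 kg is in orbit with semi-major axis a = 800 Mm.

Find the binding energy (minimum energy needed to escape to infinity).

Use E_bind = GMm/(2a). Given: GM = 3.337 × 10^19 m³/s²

Convert to SI: a = 800 Mm = 8e+08 m.
Total orbital energy is E = −GMm/(2a); binding energy is E_bind = −E = GMm/(2a).
E_bind = 3.337e+19 · 4.01e+04 / (2 · 8e+08) J ≈ 8.363e+14 J = 836.3 TJ.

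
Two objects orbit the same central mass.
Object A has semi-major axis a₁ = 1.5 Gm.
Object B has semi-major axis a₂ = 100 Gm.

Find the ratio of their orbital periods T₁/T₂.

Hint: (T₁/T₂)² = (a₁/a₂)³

Convert to SI: a₁ = 1.5 Gm = 1.5e+09 m; a₂ = 100 Gm = 1e+11 m.
From Kepler's third law, (T₁/T₂)² = (a₁/a₂)³, so T₁/T₂ = (a₁/a₂)^(3/2).
a₁/a₂ = 1.5e+09 / 1e+11 = 0.015.
T₁/T₂ = (0.015)^(3/2) ≈ 0.001837.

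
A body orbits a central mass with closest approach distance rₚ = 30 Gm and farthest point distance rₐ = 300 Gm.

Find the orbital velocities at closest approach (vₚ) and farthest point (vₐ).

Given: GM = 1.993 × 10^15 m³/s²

Convert to SI: rₚ = 30 Gm = 3e+10 m; rₐ = 300 Gm = 3e+11 m.
Use the vis-viva equation v² = GM(2/r − 1/a) with a = (rₚ + rₐ)/2 = (3e+10 + 3e+11)/2 = 1.65e+11 m.
vₚ = √(GM · (2/rₚ − 1/a)) = √(1.993e+15 · (2/3e+10 − 1/1.65e+11)) m/s ≈ 347.5 m/s = 347.5 m/s.
vₐ = √(GM · (2/rₐ − 1/a)) = √(1.993e+15 · (2/3e+11 − 1/1.65e+11)) m/s ≈ 34.75 m/s = 34.75 m/s.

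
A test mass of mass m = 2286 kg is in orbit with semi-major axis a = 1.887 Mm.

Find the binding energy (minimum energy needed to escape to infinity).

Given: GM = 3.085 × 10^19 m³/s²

Convert to SI: a = 1.887 Mm = 1.887e+06 m.
Total orbital energy is E = −GMm/(2a); binding energy is E_bind = −E = GMm/(2a).
E_bind = 3.085e+19 · 2286 / (2 · 1.887e+06) J ≈ 1.869e+16 J = 18.69 PJ.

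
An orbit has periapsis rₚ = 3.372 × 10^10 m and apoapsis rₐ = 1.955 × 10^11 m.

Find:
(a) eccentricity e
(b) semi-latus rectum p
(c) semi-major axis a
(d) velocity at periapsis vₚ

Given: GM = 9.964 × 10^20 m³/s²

(a) e = (rₐ − rₚ)/(rₐ + rₚ) = (1.955e+11 − 3.372e+10)/(1.955e+11 + 3.372e+10) ≈ 0.7058
(b) From a = (rₚ + rₐ)/2 = 1.1461e+11 m and e = (rₐ − rₚ)/(rₐ + rₚ) = 0.705785, p = a(1 − e²) = 1.1461e+11 · (1 − (0.705785)²) ≈ 5.752e+10 m
(c) a = (rₚ + rₐ)/2 = (3.372e+10 + 1.955e+11)/2 ≈ 1.146e+11 m
(d) With a = (rₚ + rₐ)/2 = 1.1461e+11 m, vₚ = √(GM (2/rₚ − 1/a)) = √(9.964e+20 · (2/3.372e+10 − 1/1.1461e+11)) m/s ≈ 2.245e+05 m/s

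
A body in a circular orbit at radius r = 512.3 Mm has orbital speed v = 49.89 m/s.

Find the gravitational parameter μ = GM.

Convert to SI: r = 512.3 Mm = 5.123e+08 m.
For a circular orbit v² = GM/r, so GM = v² · r.
GM = (49.89)² · 5.123e+08 m³/s² ≈ 1.275e+12 m³/s² = 1.275 × 10^12 m³/s².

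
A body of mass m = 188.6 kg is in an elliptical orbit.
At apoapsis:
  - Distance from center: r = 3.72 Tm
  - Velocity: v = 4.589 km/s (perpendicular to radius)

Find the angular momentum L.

Convert to SI: r = 3.72 Tm = 3.72e+12 m; v = 4.589 km/s = 4589 m/s.
Since v is perpendicular to r, L = m · v · r.
L = 188.6 · 4589 · 3.72e+12 kg·m²/s ≈ 3.22e+18 kg·m²/s.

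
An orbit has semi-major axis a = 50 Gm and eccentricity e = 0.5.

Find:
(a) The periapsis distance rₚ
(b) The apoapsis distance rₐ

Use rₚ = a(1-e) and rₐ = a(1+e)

Convert to SI: a = 50 Gm = 5e+10 m.
(a) rₚ = a(1 − e) = 5e+10 · (1 − 0.5) = 5e+10 · 0.5 ≈ 2.5e+10 m = 25 Gm.
(b) rₐ = a(1 + e) = 5e+10 · (1 + 0.5) = 5e+10 · 1.5 ≈ 7.5e+10 m = 75 Gm.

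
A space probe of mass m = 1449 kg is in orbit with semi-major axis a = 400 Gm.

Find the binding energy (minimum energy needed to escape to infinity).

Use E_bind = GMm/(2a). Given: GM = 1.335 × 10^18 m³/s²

Convert to SI: a = 400 Gm = 4e+11 m.
Total orbital energy is E = −GMm/(2a); binding energy is E_bind = −E = GMm/(2a).
E_bind = 1.335e+18 · 1449 / (2 · 4e+11) J ≈ 2.418e+09 J = 2.418 GJ.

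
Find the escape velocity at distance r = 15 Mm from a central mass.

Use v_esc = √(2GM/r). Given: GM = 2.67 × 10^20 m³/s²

Convert to SI: r = 15 Mm = 1.5e+07 m.
Escape velocity comes from setting total energy to zero: ½v² − GM/r = 0 ⇒ v_esc = √(2GM / r).
v_esc = √(2 · 2.67e+20 / 1.5e+07) m/s ≈ 5.967e+06 m/s = 5967 km/s.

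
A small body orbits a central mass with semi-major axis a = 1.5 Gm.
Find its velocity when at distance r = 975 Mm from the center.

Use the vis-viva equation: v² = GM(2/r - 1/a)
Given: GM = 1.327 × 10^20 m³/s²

Convert to SI: a = 1.5 Gm = 1.5e+09 m; r = 975 Mm = 9.75e+08 m.
Vis-viva: v = √(GM · (2/r − 1/a)).
2/r − 1/a = 2/9.75e+08 − 1/1.5e+09 = 1.38462e-09 m⁻¹.
v = √(1.327e+20 · 1.38462e-09) m/s ≈ 4.286e+05 m/s = 428.6 km/s.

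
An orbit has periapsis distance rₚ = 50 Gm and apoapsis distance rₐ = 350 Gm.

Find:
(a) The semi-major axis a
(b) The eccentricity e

Convert to SI: rₚ = 50 Gm = 5e+10 m; rₐ = 350 Gm = 3.5e+11 m.
(a) a = (rₚ + rₐ) / 2 = (5e+10 + 3.5e+11) / 2 ≈ 2e+11 m = 200 Gm.
(b) e = (rₐ − rₚ) / (rₐ + rₚ) = (3.5e+11 − 5e+10) / (3.5e+11 + 5e+10) ≈ 0.75.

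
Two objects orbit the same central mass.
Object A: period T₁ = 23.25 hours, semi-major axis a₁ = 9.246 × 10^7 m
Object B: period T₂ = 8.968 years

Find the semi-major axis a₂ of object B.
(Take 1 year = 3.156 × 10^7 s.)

Convert to SI: T₁ = 23.25 hours = 83700 s; T₂ = 8.968 years = 2.8303e+08 s.
Kepler's third law: (T₁/T₂)² = (a₁/a₂)³ ⇒ a₂ = a₁ · (T₂/T₁)^(2/3).
T₂/T₁ = 2.8303e+08 / 83700 = 3381.48.
a₂ = 9.246e+07 · (3381.48)^(2/3) m ≈ 2.083e+10 m = 2.083 × 10^10 m.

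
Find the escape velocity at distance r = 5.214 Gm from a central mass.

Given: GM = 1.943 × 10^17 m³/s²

Convert to SI: r = 5.214 Gm = 5.214e+09 m.
Escape velocity comes from setting total energy to zero: ½v² − GM/r = 0 ⇒ v_esc = √(2GM / r).
v_esc = √(2 · 1.943e+17 / 5.214e+09) m/s ≈ 8633 m/s = 8.633 km/s.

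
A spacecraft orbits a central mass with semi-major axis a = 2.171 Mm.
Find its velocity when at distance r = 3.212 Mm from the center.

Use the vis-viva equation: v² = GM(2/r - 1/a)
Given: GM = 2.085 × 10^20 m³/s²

Convert to SI: a = 2.171 Mm = 2.171e+06 m; r = 3.212 Mm = 3.212e+06 m.
Vis-viva: v = √(GM · (2/r − 1/a)).
2/r − 1/a = 2/3.212e+06 − 1/2.171e+06 = 1.62048e-07 m⁻¹.
v = √(2.085e+20 · 1.62048e-07) m/s ≈ 5.813e+06 m/s = 5813 km/s.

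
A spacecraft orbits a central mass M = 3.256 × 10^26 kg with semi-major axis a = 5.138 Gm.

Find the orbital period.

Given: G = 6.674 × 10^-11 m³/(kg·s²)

Convert to SI: a = 5.138 Gm = 5.138e+09 m.
GM = G · M = 6.674e-11 · 3.256e+26 = 2.17305e+16 m³/s².
Kepler's third law: T = 2π √(a³ / GM).
Substituting a = 5.138e+09 m and GM = 2.17305e+16 m³/s²:
T = 2π √((5.138e+09)³ / 2.17305e+16) s
T ≈ 1.57e+07 s = 181.7 days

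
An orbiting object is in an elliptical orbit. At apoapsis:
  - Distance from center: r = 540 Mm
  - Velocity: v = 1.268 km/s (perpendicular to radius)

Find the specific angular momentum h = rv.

Convert to SI: r = 540 Mm = 5.4e+08 m; v = 1.268 km/s = 1268 m/s.
With v perpendicular to r, h = r · v.
h = 5.4e+08 · 1268 m²/s ≈ 6.847e+11 m²/s.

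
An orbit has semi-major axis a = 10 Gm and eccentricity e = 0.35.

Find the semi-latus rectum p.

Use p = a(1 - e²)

Convert to SI: a = 10 Gm = 1e+10 m.
p = a (1 − e²).
p = 1e+10 · (1 − (0.35)²) = 1e+10 · 0.8775 ≈ 8.775e+09 m = 8.775 Gm.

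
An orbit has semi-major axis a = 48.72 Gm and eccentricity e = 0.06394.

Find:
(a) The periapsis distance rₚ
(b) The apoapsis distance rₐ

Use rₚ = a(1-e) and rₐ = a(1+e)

Convert to SI: a = 48.72 Gm = 4.872e+10 m.
(a) rₚ = a(1 − e) = 4.872e+10 · (1 − 0.06394) = 4.872e+10 · 0.93606 ≈ 4.56e+10 m = 45.6 Gm.
(b) rₐ = a(1 + e) = 4.872e+10 · (1 + 0.06394) = 4.872e+10 · 1.06394 ≈ 5.184e+10 m = 51.84 Gm.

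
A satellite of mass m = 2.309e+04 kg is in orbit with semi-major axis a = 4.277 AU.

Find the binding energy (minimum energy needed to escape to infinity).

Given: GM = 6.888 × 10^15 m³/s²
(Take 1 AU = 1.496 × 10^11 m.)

Convert to SI: a = 4.277 AU = 6.39839e+11 m.
Total orbital energy is E = −GMm/(2a); binding energy is E_bind = −E = GMm/(2a).
E_bind = 6.888e+15 · 2.309e+04 / (2 · 6.39839e+11) J ≈ 1.243e+08 J = 124.3 MJ.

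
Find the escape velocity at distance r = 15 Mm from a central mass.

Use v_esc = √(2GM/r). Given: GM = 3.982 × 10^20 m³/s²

Convert to SI: r = 15 Mm = 1.5e+07 m.
Escape velocity comes from setting total energy to zero: ½v² − GM/r = 0 ⇒ v_esc = √(2GM / r).
v_esc = √(2 · 3.982e+20 / 1.5e+07) m/s ≈ 7.287e+06 m/s = 7287 km/s.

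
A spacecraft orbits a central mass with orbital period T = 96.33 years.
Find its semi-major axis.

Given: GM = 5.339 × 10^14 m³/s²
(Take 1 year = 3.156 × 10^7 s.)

Convert to SI: T = 96.33 years = 3.04017e+09 s.
Invert Kepler's third law: a = (GM · T² / (4π²))^(1/3).
Substituting T = 3.04017e+09 s and GM = 5.339e+14 m³/s²:
a = (5.339e+14 · (3.04017e+09)² / (4π²))^(1/3) m
a ≈ 5e+10 m = 50 Gm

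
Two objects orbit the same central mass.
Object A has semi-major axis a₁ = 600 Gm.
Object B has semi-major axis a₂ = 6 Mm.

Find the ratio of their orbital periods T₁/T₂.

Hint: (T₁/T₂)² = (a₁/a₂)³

Convert to SI: a₁ = 600 Gm = 6e+11 m; a₂ = 6 Mm = 6e+06 m.
From Kepler's third law, (T₁/T₂)² = (a₁/a₂)³, so T₁/T₂ = (a₁/a₂)^(3/2).
a₁/a₂ = 6e+11 / 6e+06 = 100000.
T₁/T₂ = (100000)^(3/2) ≈ 3.162e+07.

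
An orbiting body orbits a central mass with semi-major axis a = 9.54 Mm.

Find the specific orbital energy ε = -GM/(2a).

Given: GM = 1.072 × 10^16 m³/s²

Convert to SI: a = 9.54 Mm = 9.54e+06 m.
ε = −GM / (2a).
ε = −1.072e+16 / (2 · 9.54e+06) J/kg ≈ -5.618e+08 J/kg = -561.8 MJ/kg.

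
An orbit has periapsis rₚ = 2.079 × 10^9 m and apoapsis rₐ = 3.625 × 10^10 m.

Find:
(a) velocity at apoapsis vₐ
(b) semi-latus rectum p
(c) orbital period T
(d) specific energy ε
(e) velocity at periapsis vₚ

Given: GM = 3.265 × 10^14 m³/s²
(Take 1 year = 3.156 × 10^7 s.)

(a) With a = (rₚ + rₐ)/2 = 1.91645e+10 m, vₐ = √(GM (2/rₐ − 1/a)) = √(3.265e+14 · (2/3.625e+10 − 1/1.91645e+10)) m/s ≈ 31.26 m/s
(b) From a = (rₚ + rₐ)/2 = 1.91645e+10 m and e = (rₐ − rₚ)/(rₐ + rₚ) = 0.891518, p = a(1 − e²) = 1.91645e+10 · (1 − (0.891518)²) ≈ 3.932e+09 m
(c) With a = (rₚ + rₐ)/2 = 1.91645e+10 m, T = 2π √(a³/GM) = 2π √((1.91645e+10)³/3.265e+14) s ≈ 9.225e+08 s
(d) With a = (rₚ + rₐ)/2 = 1.91645e+10 m, ε = −GM/(2a) = −3.265e+14/(2 · 1.91645e+10) J/kg ≈ -8518 J/kg
(e) With a = (rₚ + rₐ)/2 = 1.91645e+10 m, vₚ = √(GM (2/rₚ − 1/a)) = √(3.265e+14 · (2/2.079e+09 − 1/1.91645e+10)) m/s ≈ 545 m/s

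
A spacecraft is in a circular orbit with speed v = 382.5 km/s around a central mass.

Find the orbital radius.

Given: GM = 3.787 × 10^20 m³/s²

Convert to SI: v = 382.5 km/s = 382500 m/s.
For a circular orbit, v² = GM / r, so r = GM / v².
r = 3.787e+20 / (382500)² m ≈ 2.588e+09 m = 2.588 Gm.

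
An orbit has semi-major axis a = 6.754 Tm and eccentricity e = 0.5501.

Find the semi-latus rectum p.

Convert to SI: a = 6.754 Tm = 6.754e+12 m.
p = a (1 − e²).
p = 6.754e+12 · (1 − (0.5501)²) = 6.754e+12 · 0.69739 ≈ 4.71e+12 m = 4.71 Tm.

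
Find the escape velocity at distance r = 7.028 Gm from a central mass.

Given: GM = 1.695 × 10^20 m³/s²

Convert to SI: r = 7.028 Gm = 7.028e+09 m.
Escape velocity comes from setting total energy to zero: ½v² − GM/r = 0 ⇒ v_esc = √(2GM / r).
v_esc = √(2 · 1.695e+20 / 7.028e+09) m/s ≈ 2.196e+05 m/s = 219.6 km/s.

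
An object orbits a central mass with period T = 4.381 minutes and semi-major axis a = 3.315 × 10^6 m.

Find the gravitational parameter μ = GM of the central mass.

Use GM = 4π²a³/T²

Convert to SI: T = 4.381 minutes = 262.86 s.
GM = 4π² · a³ / T².
GM = 4π² · (3.315e+06)³ / (262.86)² m³/s² ≈ 2.081e+16 m³/s² = 2.081 × 10^16 m³/s².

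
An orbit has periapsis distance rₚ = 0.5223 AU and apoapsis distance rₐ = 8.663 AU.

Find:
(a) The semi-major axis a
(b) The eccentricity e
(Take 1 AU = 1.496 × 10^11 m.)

Convert to SI: rₚ = 0.5223 AU = 7.81361e+10 m; rₐ = 8.663 AU = 1.29598e+12 m.
(a) a = (rₚ + rₐ) / 2 = (7.81361e+10 + 1.29598e+12) / 2 ≈ 6.871e+11 m = 4.593 AU.
(b) e = (rₐ − rₚ) / (rₐ + rₚ) = (1.29598e+12 − 7.81361e+10) / (1.29598e+12 + 7.81361e+10) ≈ 0.8863.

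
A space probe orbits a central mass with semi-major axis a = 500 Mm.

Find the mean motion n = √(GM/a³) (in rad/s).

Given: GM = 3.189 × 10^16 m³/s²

Convert to SI: a = 500 Mm = 5e+08 m.
n = √(GM / a³).
n = √(3.189e+16 / (5e+08)³) rad/s ≈ 1.597e-05 rad/s.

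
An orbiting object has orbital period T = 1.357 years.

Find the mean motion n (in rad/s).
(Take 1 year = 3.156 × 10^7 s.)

Convert to SI: T = 1.357 years = 4.28269e+07 s.
n = 2π / T.
n = 2π / 4.28269e+07 s ≈ 1.467e-07 rad/s.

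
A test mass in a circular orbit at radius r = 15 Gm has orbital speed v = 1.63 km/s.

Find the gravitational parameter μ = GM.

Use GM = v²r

Convert to SI: r = 15 Gm = 1.5e+10 m; v = 1.63 km/s = 1630 m/s.
For a circular orbit v² = GM/r, so GM = v² · r.
GM = (1630)² · 1.5e+10 m³/s² ≈ 3.985e+16 m³/s² = 3.985 × 10^16 m³/s².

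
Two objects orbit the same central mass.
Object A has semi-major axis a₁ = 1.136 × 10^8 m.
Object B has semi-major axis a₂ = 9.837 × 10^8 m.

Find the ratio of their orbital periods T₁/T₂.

From Kepler's third law, (T₁/T₂)² = (a₁/a₂)³, so T₁/T₂ = (a₁/a₂)^(3/2).
a₁/a₂ = 1.136e+08 / 9.837e+08 = 0.115482.
T₁/T₂ = (0.115482)^(3/2) ≈ 0.03924.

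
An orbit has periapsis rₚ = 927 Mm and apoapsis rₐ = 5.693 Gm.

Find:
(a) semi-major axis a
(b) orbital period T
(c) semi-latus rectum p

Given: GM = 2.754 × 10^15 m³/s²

Convert to SI: rₚ = 927 Mm = 9.27e+08 m; rₐ = 5.693 Gm = 5.693e+09 m.
(a) a = (rₚ + rₐ)/2 = (9.27e+08 + 5.693e+09)/2 ≈ 3.31e+09 m
(b) With a = (rₚ + rₐ)/2 = 3.31e+09 m, T = 2π √(a³/GM) = 2π √((3.31e+09)³/2.754e+15) s ≈ 2.28e+07 s
(c) From a = (rₚ + rₐ)/2 = 3.31e+09 m and e = (rₐ − rₚ)/(rₐ + rₚ) = 0.71994, p = a(1 − e²) = 3.31e+09 · (1 − (0.71994)²) ≈ 1.594e+09 m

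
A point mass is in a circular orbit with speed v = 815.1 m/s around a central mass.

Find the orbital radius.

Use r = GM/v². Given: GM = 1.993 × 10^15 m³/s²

For a circular orbit, v² = GM / r, so r = GM / v².
r = 1.993e+15 / (815.1)² m ≈ 3e+09 m = 3 Gm.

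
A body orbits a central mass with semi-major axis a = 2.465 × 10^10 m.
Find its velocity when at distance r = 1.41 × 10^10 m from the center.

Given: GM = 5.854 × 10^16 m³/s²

Vis-viva: v = √(GM · (2/r − 1/a)).
2/r − 1/a = 2/1.41e+10 − 1/2.465e+10 = 1.01276e-10 m⁻¹.
v = √(5.854e+16 · 1.01276e-10) m/s ≈ 2435 m/s = 2.435 km/s.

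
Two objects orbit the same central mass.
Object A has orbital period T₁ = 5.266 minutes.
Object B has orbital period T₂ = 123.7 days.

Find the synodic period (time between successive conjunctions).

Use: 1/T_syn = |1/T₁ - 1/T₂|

Convert to SI: T₁ = 5.266 minutes = 315.96 s; T₂ = 123.7 days = 1.06877e+07 s.
T_syn = |T₁ · T₂ / (T₁ − T₂)|.
T_syn = |315.96 · 1.06877e+07 / (315.96 − 1.06877e+07)| s ≈ 316 s = 5.266 minutes.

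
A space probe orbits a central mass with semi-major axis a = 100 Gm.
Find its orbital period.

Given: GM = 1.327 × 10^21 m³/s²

Convert to SI: a = 100 Gm = 1e+11 m.
Kepler's third law: T = 2π √(a³ / GM).
Substituting a = 1e+11 m and GM = 1.327e+21 m³/s²:
T = 2π √((1e+11)³ / 1.327e+21) s
T ≈ 5.454e+06 s = 63.13 days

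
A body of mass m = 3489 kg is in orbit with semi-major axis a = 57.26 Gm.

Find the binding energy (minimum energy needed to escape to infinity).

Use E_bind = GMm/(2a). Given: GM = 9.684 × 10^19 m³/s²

Convert to SI: a = 57.26 Gm = 5.726e+10 m.
Total orbital energy is E = −GMm/(2a); binding energy is E_bind = −E = GMm/(2a).
E_bind = 9.684e+19 · 3489 / (2 · 5.726e+10) J ≈ 2.95e+12 J = 2.95 TJ.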